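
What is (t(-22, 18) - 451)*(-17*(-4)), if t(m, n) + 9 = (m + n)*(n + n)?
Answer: -41072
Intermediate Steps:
t(m, n) = -9 + 2*n*(m + n) (t(m, n) = -9 + (m + n)*(n + n) = -9 + (m + n)*(2*n) = -9 + 2*n*(m + n))
(t(-22, 18) - 451)*(-17*(-4)) = ((-9 + 2*18² + 2*(-22)*18) - 451)*(-17*(-4)) = ((-9 + 2*324 - 792) - 451)*68 = ((-9 + 648 - 792) - 451)*68 = (-153 - 451)*68 = -604*68 = -41072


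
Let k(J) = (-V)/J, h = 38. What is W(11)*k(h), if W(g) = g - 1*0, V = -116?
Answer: 638/19 ≈ 33.579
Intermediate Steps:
W(g) = g (W(g) = g + 0 = g)
k(J) = 116/J (k(J) = (-1*(-116))/J = 116/J)
W(11)*k(h) = 11*(116/38) = 11*(116*(1/38)) = 11*(58/19) = 638/19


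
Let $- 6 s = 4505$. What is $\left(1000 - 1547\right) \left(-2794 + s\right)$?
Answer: $\frac{11634143}{6} \approx 1.939 \cdot 10^{6}$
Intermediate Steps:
$s = - \frac{4505}{6}$ ($s = \left(- \frac{1}{6}\right) 4505 = - \frac{4505}{6} \approx -750.83$)
$\left(1000 - 1547\right) \left(-2794 + s\right) = \left(1000 - 1547\right) \left(-2794 - \frac{4505}{6}\right) = \left(-547\right) \left(- \frac{21269}{6}\right) = \frac{11634143}{6}$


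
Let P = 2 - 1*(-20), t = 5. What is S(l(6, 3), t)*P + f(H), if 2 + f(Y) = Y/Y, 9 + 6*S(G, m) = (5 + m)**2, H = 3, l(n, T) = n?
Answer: 998/3 ≈ 332.67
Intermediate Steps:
P = 22 (P = 2 + 20 = 22)
S(G, m) = -3/2 + (5 + m)**2/6
f(Y) = -1 (f(Y) = -2 + Y/Y = -2 + 1 = -1)
S(l(6, 3), t)*P + f(H) = (-3/2 + (5 + 5)**2/6)*22 - 1 = (-3/2 + (1/6)*10**2)*22 - 1 = (-3/2 + (1/6)*100)*22 - 1 = (-3/2 + 50/3)*22 - 1 = (91/6)*22 - 1 = 1001/3 - 1 = 998/3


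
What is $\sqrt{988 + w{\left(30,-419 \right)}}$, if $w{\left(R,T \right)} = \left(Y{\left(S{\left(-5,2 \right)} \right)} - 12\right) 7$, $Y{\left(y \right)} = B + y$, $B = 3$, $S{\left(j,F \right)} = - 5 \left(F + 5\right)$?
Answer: $2 \sqrt{170} \approx 26.077$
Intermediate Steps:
$S{\left(j,F \right)} = -25 - 5 F$ ($S{\left(j,F \right)} = - 5 \left(5 + F\right) = -25 - 5 F$)
$Y{\left(y \right)} = 3 + y$
$w{\left(R,T \right)} = -308$ ($w{\left(R,T \right)} = \left(\left(3 - 35\right) - 12\right) 7 = \left(-32 - 12\right) 7 = \left(-44\right) 7 = -308$)
$\sqrt{988 + w{\left(30,-419 \right)}} = \sqrt{988 - 308} = \sqrt{680} = 2 \sqrt{170}$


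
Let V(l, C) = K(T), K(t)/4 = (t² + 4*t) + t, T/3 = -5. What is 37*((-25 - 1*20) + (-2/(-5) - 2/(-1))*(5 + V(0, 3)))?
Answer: 52059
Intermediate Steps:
T = -15 (T = 3*(-5) = -15)
K(t) = 4*t² + 20*t (K(t) = 4*((t² + 4*t) + t) = 4*(t² + 5*t) = 4*t² + 20*t)
V(l, C) = 600 (V(l, C) = 4*(-15)*(5 - 15) = 4*(-15)*(-10) = 600)
37*((-25 - 1*20) + (-2/(-5) - 2/(-1))*(5 + V(0, 3))) = 37*((-25 - 1*20) + (-2/(-5) - 2/(-1))*(5 + 600)) = 37*((-25 - 20) + (-2*(-⅕) - 2*(-1))*605) = 37*(-45 + (⅖ + 2)*605) = 37*(-45 + (12/5)*605) = 37*(-45 + 1452) = 37*1407 = 52059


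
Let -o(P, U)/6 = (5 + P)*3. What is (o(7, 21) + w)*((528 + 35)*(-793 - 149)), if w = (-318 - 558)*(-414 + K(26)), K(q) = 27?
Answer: -179679103416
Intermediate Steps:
o(P, U) = -90 - 18*P (o(P, U) = -6*(5 + P)*3 = -6*(15 + 3*P) = -90 - 18*P)
w = 339012 (w = (-318 - 558)*(-414 + 27) = -876*(-387) = 339012)
(o(7, 21) + w)*((528 + 35)*(-793 - 149)) = ((-90 - 18*7) + 339012)*((528 + 35)*(-793 - 149)) = ((-90 - 126) + 339012)*(563*(-942)) = (-216 + 339012)*(-530346) = 338796*(-530346) = -179679103416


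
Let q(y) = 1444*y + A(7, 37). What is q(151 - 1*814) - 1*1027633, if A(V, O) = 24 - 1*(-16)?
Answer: -1984965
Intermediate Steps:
A(V, O) = 40 (A(V, O) = 24 + 16 = 40)
q(y) = 40 + 1444*y (q(y) = 1444*y + 40 = 40 + 1444*y)
q(151 - 1*814) - 1*1027633 = (40 + 1444*(151 - 1*814)) - 1*1027633 = (40 + 1444*(151 - 814)) - 1027633 = (40 + 1444*(-663)) - 1027633 = (40 - 957372) - 1027633 = -957332 - 1027633 = -1984965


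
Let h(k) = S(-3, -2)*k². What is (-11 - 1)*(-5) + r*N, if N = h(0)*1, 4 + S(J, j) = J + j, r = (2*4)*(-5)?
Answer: 60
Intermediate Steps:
r = -40 (r = 8*(-5) = -40)
S(J, j) = -4 + J + j (S(J, j) = -4 + (J + j) = -4 + J + j)
h(k) = -9*k² (h(k) = (-4 - 3 - 2)*k² = -9*k²)
N = 0 (N = -9*0²*1 = -9*0*1 = 0*1 = 0)
(-11 - 1)*(-5) + r*N = (-11 - 1)*(-5) - 40*0 = -12*(-5) + 0 = 60 + 0 = 60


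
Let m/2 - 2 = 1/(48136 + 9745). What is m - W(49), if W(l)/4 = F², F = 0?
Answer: 231526/57881 ≈ 4.0000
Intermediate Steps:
W(l) = 0 (W(l) = 4*0² = 4*0 = 0)
m = 231526/57881 (m = 4 + 2/(48136 + 9745) = 4 + 2/57881 = 231526/57881 ≈ 4.0000)
m - W(49) = 231526/57881 - 1*0 = 231526/57881 + 0 = 231526/57881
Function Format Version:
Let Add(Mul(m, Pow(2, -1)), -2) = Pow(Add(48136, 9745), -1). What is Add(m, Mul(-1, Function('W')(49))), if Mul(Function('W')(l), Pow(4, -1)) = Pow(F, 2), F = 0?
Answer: Rational(231526, 57881) ≈ 4.0000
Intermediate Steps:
Function('W')(l) = 0 (Function('W')(l) = Mul(4, Pow(0, 2)) = Mul(4, 0) = 0)
m = Rational(231526, 57881) (m = Add(4, Mul(2, Pow(Add(48136, 9745), -1))) = Add(4, Mul(2, Pow(57881, -1))) = Add(4, Mul(2, Rational(1, 57881))) = Add(4, Rational(2, 57881)) = Rational(231526, 57881) ≈ 4.0000)
Add(m, Mul(-1, Function('W')(49))) = Add(Rational(231526, 57881), Mul(-1, 0)) = Add(Rational(231526, 57881), 0) = Rational(231526, 57881)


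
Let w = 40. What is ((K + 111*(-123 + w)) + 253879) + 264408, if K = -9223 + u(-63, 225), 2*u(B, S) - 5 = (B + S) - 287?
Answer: 499791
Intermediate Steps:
u(B, S) = -141 + B/2 + S/2 (u(B, S) = 5/2 + ((B + S) - 287)/2 = 5/2 + (-287 + B + S)/2 = 5/2 + (-287/2 + B/2 + S/2) = -141 + B/2 + S/2)
K = -9283 (K = -9223 + (-141 + (½)*(-63) + (½)*225) = -9223 + (-141 - 63/2 + 225/2) = -9223 - 60 = -9283)
((K + 111*(-123 + w)) + 253879) + 264408 = ((-9283 + 111*(-123 + 40)) + 253879) + 264408 = ((-9283 + 111*(-83)) + 253879) + 264408 = ((-9283 - 9213) + 253879) + 264408 = (-18496 + 253879) + 264408 = 235383 + 264408 = 499791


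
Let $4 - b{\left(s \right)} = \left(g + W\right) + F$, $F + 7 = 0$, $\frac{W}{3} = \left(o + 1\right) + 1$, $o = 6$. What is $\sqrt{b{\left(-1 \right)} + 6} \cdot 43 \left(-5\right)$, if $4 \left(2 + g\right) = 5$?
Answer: $- \frac{1075 i}{2} \approx - 537.5 i$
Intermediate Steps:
$g = - \frac{3}{4}$ ($g = -2 + \frac{1}{4} \cdot 5 = -2 + \frac{5}{4} = - \frac{3}{4} \approx -0.75$)
$W = 24$ ($W = 3 \left(\left(6 + 1\right) + 1\right) = 3 \left(7 + 1\right) = 3 \cdot 8 = 24$)
$F = -7$ ($F = -7 + 0 = -7$)
$b{\left(s \right)} = - \frac{49}{4}$ ($b{\left(s \right)} = 4 - \left(\left(- \frac{3}{4} + 24\right) - 7\right) = 4 - \left(\frac{93}{4} - 7\right) = 4 - \frac{65}{4} = - \frac{49}{4}$)
$\sqrt{b{\left(-1 \right)} + 6} \cdot 43 \left(-5\right) = \sqrt{- \frac{49}{4} + 6} \cdot 43 \left(-5\right) = \sqrt{- \frac{25}{4}} \cdot 43 \left(-5\right) = \frac{5 i}{2} \cdot 43 \left(-5\right) = \frac{215 i}{2} \left(-5\right) = - \frac{1075 i}{2}$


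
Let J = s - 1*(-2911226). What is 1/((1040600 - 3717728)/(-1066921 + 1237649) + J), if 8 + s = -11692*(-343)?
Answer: 21341/147712976093 ≈ 1.4448e-7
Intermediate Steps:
s = 4010348 (s = -8 - 11692*(-343) = -8 + 4010356 = 4010348)
J = 6921574 (J = 4010348 - 1*(-2911226) = 4010348 + 2911226 = 6921574)
1/((1040600 - 3717728)/(-1066921 + 1237649) + J) = 1/((1040600 - 3717728)/(-1066921 + 1237649) + 6921574) = 1/(-2677128/170728 + 6921574) = 1/(-2677128*1/170728 + 6921574) = 1/(-334641/21341 + 6921574) = 1/(147712976093/21341) = 21341/147712976093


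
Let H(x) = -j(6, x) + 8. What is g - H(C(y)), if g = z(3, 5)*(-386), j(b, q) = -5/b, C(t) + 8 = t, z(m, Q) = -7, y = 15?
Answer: 16159/6 ≈ 2693.2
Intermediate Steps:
C(t) = -8 + t
g = 2702 (g = -7*(-386) = 2702)
H(x) = 53/6 (H(x) = -(-5)/6 + 8 = -1*(-⅚) + 8 = ⅚ + 8 = 53/6)
g - H(C(y)) = 2702 - 1*53/6 = 2702 - 53/6 = 16159/6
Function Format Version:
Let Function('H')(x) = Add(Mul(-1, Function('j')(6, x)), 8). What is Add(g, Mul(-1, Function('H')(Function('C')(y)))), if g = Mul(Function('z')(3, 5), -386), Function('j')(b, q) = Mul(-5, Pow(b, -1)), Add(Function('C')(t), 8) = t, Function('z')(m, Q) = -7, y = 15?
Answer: Rational(16159, 6) ≈ 2693.2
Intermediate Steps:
Function('C')(t) = Add(-8, t)
g = 2702 (g = Mul(-7, -386) = 2702)
Function('H')(x) = Rational(53, 6) (Function('H')(x) = Add(Mul(-1, Mul(-5, Pow(6, -1))), 8) = Add(Mul(-1, Mul(-5, Rational(1, 6))), 8) = Add(Mul(-1, Rational(-5, 6)), 8) = Add(Rational(5, 6), 8) = Rational(53, 6))
Add(g, Mul(-1, Function('H')(Function('C')(y)))) = Add(2702, Mul(-1, Rational(53, 6))) = Add(2702, Rational(-53, 6)) = Rational(16159, 6)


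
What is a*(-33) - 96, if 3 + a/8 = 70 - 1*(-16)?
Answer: -22008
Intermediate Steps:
a = 664 (a = -24 + 8*(70 - 1*(-16)) = -24 + 8*(70 + 16) = -24 + 8*86 = -24 + 688 = 664)
a*(-33) - 96 = 664*(-33) - 96 = -21912 - 96 = -22008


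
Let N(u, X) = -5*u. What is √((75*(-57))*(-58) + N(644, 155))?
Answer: √244730 ≈ 494.70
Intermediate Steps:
√((75*(-57))*(-58) + N(644, 155)) = √((75*(-57))*(-58) - 5*644) = √(-4275*(-58) - 3220) = √(247950 - 3220) = √244730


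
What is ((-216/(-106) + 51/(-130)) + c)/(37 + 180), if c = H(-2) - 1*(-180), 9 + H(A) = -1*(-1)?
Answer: 1196417/1495130 ≈ 0.80021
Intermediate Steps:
H(A) = -8 (H(A) = -9 - 1*(-1) = -9 + 1 = -8)
c = 172 (c = -8 - 1*(-180) = -8 + 180 = 172)
((-216/(-106) + 51/(-130)) + c)/(37 + 180) = ((-216/(-106) + 51/(-130)) + 172)/(37 + 180) = ((-216*(-1/106) + 51*(-1/130)) + 172)/217 = ((108/53 - 51/130) + 172)*(1/217) = (11337/6890 + 172)*(1/217) = (1196417/6890)*(1/217) = 1196417/1495130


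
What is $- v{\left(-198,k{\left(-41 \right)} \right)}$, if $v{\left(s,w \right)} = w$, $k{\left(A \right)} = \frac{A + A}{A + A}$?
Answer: $-1$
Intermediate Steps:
$k{\left(A \right)} = 1$ ($k{\left(A \right)} = \frac{2 A}{2 A} = 2 A \frac{1}{2 A} = 1$)
$- v{\left(-198,k{\left(-41 \right)} \right)} = \left(-1\right) 1 = -1$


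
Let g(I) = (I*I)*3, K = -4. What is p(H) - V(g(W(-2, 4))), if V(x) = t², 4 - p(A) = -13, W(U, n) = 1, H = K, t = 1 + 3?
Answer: 1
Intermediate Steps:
t = 4
H = -4
g(I) = 3*I² (g(I) = I²*3 = 3*I²)
p(A) = 17 (p(A) = 4 - 1*(-13) = 4 + 13 = 17)
V(x) = 16 (V(x) = 4² = 16)
p(H) - V(g(W(-2, 4))) = 17 - 1*16 = 17 - 16 = 1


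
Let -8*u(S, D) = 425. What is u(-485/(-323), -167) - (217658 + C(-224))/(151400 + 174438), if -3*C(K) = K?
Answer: -210334517/3910056 ≈ -53.793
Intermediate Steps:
u(S, D) = -425/8 (u(S, D) = -1/8*425 = -425/8)
C(K) = -K/3
u(-485/(-323), -167) - (217658 + C(-224))/(151400 + 174438) = -425/8 - (217658 - 1/3*(-224))/(151400 + 174438) = -425/8 - (217658 + 224/3)/325838 = -425/8 - 653198/(3*325838) = -425/8 - 1*326599/488757 = -425/8 - 326599/488757 = -210334517/3910056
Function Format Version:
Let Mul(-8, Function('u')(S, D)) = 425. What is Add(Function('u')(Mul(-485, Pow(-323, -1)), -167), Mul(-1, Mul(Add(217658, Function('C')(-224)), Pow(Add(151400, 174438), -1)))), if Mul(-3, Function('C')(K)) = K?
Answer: Rational(-210334517, 3910056) ≈ -53.793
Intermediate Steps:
Function('u')(S, D) = Rational(-425, 8) (Function('u')(S, D) = Mul(Rational(-1, 8), 425) = Rational(-425, 8))
Function('C')(K) = Mul(Rational(-1, 3), K)
Add(Function('u')(Mul(-485, Pow(-323, -1)), -167), Mul(-1, Mul(Add(217658, Function('C')(-224)), Pow(Add(151400, 174438), -1)))) = Add(Rational(-425, 8), Mul(-1, Mul(Add(217658, Mul(Rational(-1, 3), -224)), Pow(Add(151400, 174438), -1)))) = Add(Rational(-425, 8), Mul(-1, Mul(Add(217658, Rational(224, 3)), Pow(325838, -1)))) = Add(Rational(-425, 8), Mul(-1, Mul(Rational(653198, 3), Rational(1, 325838)))) = Add(Rational(-425, 8), Mul(-1, Rational(326599, 488757))) = Add(Rational(-425, 8), Rational(-326599, 488757)) = Rational(-210334517, 3910056)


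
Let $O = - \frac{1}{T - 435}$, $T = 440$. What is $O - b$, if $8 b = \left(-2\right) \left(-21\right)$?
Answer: $- \frac{109}{20} \approx -5.45$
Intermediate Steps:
$b = \frac{21}{4}$ ($b = \frac{\left(-2\right) \left(-21\right)}{8} = \frac{1}{8} \cdot 42 = \frac{21}{4} \approx 5.25$)
$O = - \frac{1}{5}$ ($O = - \frac{1}{440 - 435} = - \frac{1}{5} \approx -0.2$)
$O - b = - \frac{1}{5} - \frac{21}{4} = - \frac{109}{20}$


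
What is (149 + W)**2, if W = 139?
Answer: 82944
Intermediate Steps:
(149 + W)**2 = (149 + 139)**2 = 288**2 = 82944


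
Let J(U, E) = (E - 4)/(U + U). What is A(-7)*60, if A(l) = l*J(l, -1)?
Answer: -150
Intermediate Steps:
J(U, E) = (-4 + E)/(2*U) (J(U, E) = (-4 + E)/((2*U)) = (-4 + E)*(1/(2*U)) = (-4 + E)/(2*U))
A(l) = -5/2 (A(l) = l*((-4 - 1)/(2*l)) = l*((1/2)*(-5)/l) = l*(-5/(2*l)) = -5/2)
A(-7)*60 = -5/2*60 = -150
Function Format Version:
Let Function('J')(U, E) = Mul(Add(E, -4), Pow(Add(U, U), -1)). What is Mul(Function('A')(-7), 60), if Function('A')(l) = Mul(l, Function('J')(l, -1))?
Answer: -150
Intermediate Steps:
Function('J')(U, E) = Mul(Rational(1, 2), Pow(U, -1), Add(-4, E)) (Function('J')(U, E) = Mul(Add(-4, E), Pow(Mul(2, U), -1)) = Mul(Add(-4, E), Mul(Rational(1, 2), Pow(U, -1))) = Mul(Rational(1, 2), Pow(U, -1), Add(-4, E)))
Function('A')(l) = Rational(-5, 2) (Function('A')(l) = Mul(l, Mul(Rational(1, 2), Pow(l, -1), Add(-4, -1))) = Mul(l, Mul(Rational(1, 2), Pow(l, -1), -5)) = Mul(l, Mul(Rational(-5, 2), Pow(l, -1))) = Rational(-5, 2))
Mul(Function('A')(-7), 60) = Mul(Rational(-5, 2), 60) = -150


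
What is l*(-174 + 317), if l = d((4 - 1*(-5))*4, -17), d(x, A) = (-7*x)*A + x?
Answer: 617760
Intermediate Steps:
d(x, A) = x - 7*A*x (d(x, A) = -7*A*x + x = x - 7*A*x)
l = 4320 (l = ((4 - 1*(-5))*4)*(1 - 7*(-17)) = ((4 + 5)*4)*(1 + 119) = (9*4)*120 = 36*120 = 4320)
l*(-174 + 317) = 4320*(-174 + 317) = 4320*143 = 617760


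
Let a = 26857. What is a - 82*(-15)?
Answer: 28087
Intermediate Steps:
a - 82*(-15) = 26857 - 82*(-15) = 26857 - 1*(-1230) = 26857 + 1230 = 28087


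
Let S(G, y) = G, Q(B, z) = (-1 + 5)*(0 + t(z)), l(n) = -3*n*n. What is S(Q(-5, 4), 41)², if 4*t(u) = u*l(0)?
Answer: 0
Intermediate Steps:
l(n) = -3*n²
t(u) = 0 (t(u) = (u*(-3*0²))/4 = (u*(-3*0))/4 = (u*0)/4 = (¼)*0 = 0)
Q(B, z) = 0 (Q(B, z) = (-1 + 5)*(0 + 0) = 4*0 = 0)
S(Q(-5, 4), 41)² = 0² = 0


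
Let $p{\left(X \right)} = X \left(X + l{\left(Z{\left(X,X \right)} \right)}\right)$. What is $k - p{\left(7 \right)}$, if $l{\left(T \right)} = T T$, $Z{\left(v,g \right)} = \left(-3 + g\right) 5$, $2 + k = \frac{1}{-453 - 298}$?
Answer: $- \frac{2141102}{751} \approx -2851.0$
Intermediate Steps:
$k = - \frac{1503}{751}$ ($k = -2 + \frac{1}{-453 - 298} = -2 + \frac{1}{-751} = -2 - \frac{1}{751} = - \frac{1503}{751} \approx -2.0013$)
$Z{\left(v,g \right)} = -15 + 5 g$
$l{\left(T \right)} = T^{2}$
$p{\left(X \right)} = X \left(X + \left(-15 + 5 X\right)^{2}\right)$
$k - p{\left(7 \right)} = - \frac{1503}{751} - 7 \left(7 + 25 \left(-3 + 7\right)^{2}\right) = - \frac{1503}{751} - 7 \left(7 + 25 \cdot 4^{2}\right) = - \frac{1503}{751} - 7 \left(7 + 25 \cdot 16\right) = - \frac{1503}{751} - 7 \left(7 + 400\right) = - \frac{1503}{751} - 7 \cdot 407 = - \frac{1503}{751} - 2849 = - \frac{2141102}{751}$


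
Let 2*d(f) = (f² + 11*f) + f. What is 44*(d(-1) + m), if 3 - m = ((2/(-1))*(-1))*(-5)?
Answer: 330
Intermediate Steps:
m = 13 (m = 3 - (2/(-1))*(-1)*(-5) = 3 - (2*(-1))*(-1)*(-5) = 3 - (-2*(-1))*(-5) = 3 - 2*(-5) = 3 - 1*(-10) = 3 + 10 = 13)
d(f) = f²/2 + 6*f (d(f) = ((f² + 11*f) + f)/2 = (f² + 12*f)/2 = f²/2 + 6*f)
44*(d(-1) + m) = 44*((½)*(-1)*(12 - 1) + 13) = 44*((½)*(-1)*11 + 13) = 44*(-11/2 + 13) = 44*(15/2) = 330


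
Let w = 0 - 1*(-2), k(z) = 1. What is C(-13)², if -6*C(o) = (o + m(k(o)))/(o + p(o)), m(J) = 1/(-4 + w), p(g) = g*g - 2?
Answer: 81/379456 ≈ 0.00021346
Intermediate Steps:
p(g) = -2 + g² (p(g) = g² - 2 = -2 + g²)
w = 2 (w = 0 + 2 = 2)
m(J) = -½ (m(J) = 1/(-4 + 2) = 1/(-2) = -½)
C(o) = -(-½ + o)/(6*(-2 + o + o²)) (C(o) = -(o - ½)/(6*(o + (-2 + o²))) = -(-½ + o)/(6*(-2 + o + o²)))
C(-13)² = ((1/12 - ⅙*(-13))/(-2 - 13 + (-13)²))² = ((1/12 + 13/6)/(-2 - 13 + 169))² = ((9/4)/154)² = ((1/154)*(9/4))² = (9/616)² = 81/379456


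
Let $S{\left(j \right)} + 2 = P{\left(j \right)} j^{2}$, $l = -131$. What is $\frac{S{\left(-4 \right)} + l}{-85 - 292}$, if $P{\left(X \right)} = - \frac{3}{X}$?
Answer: $\frac{121}{377} \approx 0.32095$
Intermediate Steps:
$S{\left(j \right)} = -2 - 3 j$ ($S{\left(j \right)} = -2 + - \frac{3}{j} j^{2} = -2 - 3 j$)
$\frac{S{\left(-4 \right)} + l}{-85 - 292} = \frac{\left(-2 - -12\right) - 131}{-85 - 292} = \frac{\left(-2 + 12\right) - 131}{-377} = \left(10 - 131\right) \left(- \frac{1}{377}\right) = \left(-121\right) \left(- \frac{1}{377}\right) = \frac{121}{377}$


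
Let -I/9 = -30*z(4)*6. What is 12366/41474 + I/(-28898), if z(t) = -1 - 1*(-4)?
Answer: 38947257/299628913 ≈ 0.12998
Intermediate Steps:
z(t) = 3 (z(t) = -1 + 4 = 3)
I = 4860 (I = -9*(-30*3)*6 = -(-810)*6 = -9*(-540) = 4860)
12366/41474 + I/(-28898) = 12366/41474 + 4860/(-28898) = 12366*(1/41474) + 4860*(-1/28898) = 6183/20737 - 2430/14449 = 38947257/299628913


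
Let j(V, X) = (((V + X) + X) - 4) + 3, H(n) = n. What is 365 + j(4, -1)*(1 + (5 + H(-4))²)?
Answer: 367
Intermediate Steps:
j(V, X) = -1 + V + 2*X (j(V, X) = ((V + 2*X) - 4) + 3 = (-4 + V + 2*X) + 3 = -1 + V + 2*X)
365 + j(4, -1)*(1 + (5 + H(-4))²) = 365 + (-1 + 4 + 2*(-1))*(1 + (5 - 4)²) = 365 + (-1 + 4 - 2)*(1 + 1²) = 365 + 1*(1 + 1) = 365 + 1*2 = 365 + 2 = 367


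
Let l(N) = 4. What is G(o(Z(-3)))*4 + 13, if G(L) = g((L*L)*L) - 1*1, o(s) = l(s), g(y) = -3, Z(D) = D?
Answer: -3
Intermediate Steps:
o(s) = 4
G(L) = -4 (G(L) = -3 - 1*1 = -3 - 1 = -4)
G(o(Z(-3)))*4 + 13 = -4*4 + 13 = -16 + 13 = -3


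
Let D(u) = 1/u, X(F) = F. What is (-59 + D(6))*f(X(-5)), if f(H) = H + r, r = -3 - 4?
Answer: 706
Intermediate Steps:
r = -7
f(H) = -7 + H (f(H) = H - 7 = -7 + H)
(-59 + D(6))*f(X(-5)) = (-59 + 1/6)*(-7 - 5) = (-59 + 1/6)*(-12) = -353/6*(-12) = 706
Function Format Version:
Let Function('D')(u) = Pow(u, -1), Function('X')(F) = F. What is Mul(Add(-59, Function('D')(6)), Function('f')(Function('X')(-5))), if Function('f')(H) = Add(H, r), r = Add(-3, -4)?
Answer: 706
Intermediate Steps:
r = -7
Function('f')(H) = Add(-7, H) (Function('f')(H) = Add(H, -7) = Add(-7, H))
Mul(Add(-59, Function('D')(6)), Function('f')(Function('X')(-5))) = Mul(Add(-59, Pow(6, -1)), Add(-7, -5)) = Mul(Add(-59, Rational(1, 6)), -12) = Mul(Rational(-353, 6), -12) = 706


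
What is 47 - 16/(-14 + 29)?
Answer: 689/15 ≈ 45.933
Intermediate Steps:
47 - 16/(-14 + 29) = 47 - 16/15 = 689/15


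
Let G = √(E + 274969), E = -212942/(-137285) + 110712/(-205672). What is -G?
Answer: -2*√856331435793523411860905/3529460065 ≈ -524.38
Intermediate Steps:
E = 3574638763/3529460065 (E = -212942*(-1/137285) + 110712*(-1/205672) = 212942/137285 - 13839/25709 = 3574638763/3529460065 ≈ 1.0128)
G = 2*√856331435793523411860905/3529460065 (G = √(3574638763/3529460065 + 274969) = √(970495679251748/3529460065) = 2*√856331435793523411860905/3529460065 ≈ 524.38)
-G = -2*√856331435793523411860905/3529460065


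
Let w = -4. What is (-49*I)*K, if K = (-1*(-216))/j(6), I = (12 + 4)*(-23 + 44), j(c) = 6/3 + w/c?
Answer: -2667168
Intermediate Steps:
j(c) = 2 - 4/c (j(c) = 6/3 - 4/c = 6*(1/3) - 4/c = 2 - 4/c)
I = 336 (I = 16*21 = 336)
K = 162 (K = (-1*(-216))/(2 - 4/6) = 216/(2 - 4*1/6) = 216/(2 - 2/3) = 216/(4/3) = 216*(3/4) = 162)
(-49*I)*K = -49*336*162 = -16464*162 = -2667168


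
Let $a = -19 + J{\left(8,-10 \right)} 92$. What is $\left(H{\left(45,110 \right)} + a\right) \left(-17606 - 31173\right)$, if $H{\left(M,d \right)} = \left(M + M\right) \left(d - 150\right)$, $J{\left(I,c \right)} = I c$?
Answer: $535544641$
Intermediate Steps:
$H{\left(M,d \right)} = 2 M \left(-150 + d\right)$
$a = -7379$ ($a = -19 + 8 \left(-10\right) 92 = -19 - 7360 = -7379$)
$\left(H{\left(45,110 \right)} + a\right) \left(-17606 - 31173\right) = \left(2 \cdot 45 \left(-150 + 110\right) - 7379\right) \left(-17606 - 31173\right) = \left(2 \cdot 45 \left(-40\right) - 7379\right) \left(-48779\right) = \left(-3600 - 7379\right) \left(-48779\right) = \left(-10979\right) \left(-48779\right) = 535544641$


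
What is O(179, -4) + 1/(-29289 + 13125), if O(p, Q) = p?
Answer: 2893355/16164 ≈ 179.00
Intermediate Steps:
O(179, -4) + 1/(-29289 + 13125) = 179 + 1/(-29289 + 13125) = 179 + 1/(-16164) = 179 - 1/16164 = 2893355/16164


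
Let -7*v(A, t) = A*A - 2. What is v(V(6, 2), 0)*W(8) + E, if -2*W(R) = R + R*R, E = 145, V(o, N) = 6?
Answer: 2239/7 ≈ 319.86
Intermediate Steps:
W(R) = -R/2 - R**2/2 (W(R) = -(R + R*R)/2 = -(R + R**2)/2 = -R/2 - R**2/2)
v(A, t) = 2/7 - A**2/7 (v(A, t) = -(A*A - 2)/7 = -(A**2 - 2)/7 = -(-2 + A**2)/7 = 2/7 - A**2/7)
v(V(6, 2), 0)*W(8) + E = (2/7 - 1/7*6**2)*(-1/2*8*(1 + 8)) + 145 = (2/7 - 1/7*36)*(-1/2*8*9) + 145 = (2/7 - 36/7)*(-36) + 145 = -34/7*(-36) + 145 = 1224/7 + 145 = 2239/7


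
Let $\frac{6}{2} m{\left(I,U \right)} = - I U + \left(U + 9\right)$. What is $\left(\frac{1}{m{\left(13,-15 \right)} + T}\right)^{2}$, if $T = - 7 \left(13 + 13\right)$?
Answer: $\frac{1}{14161} \approx 7.0616 \cdot 10^{-5}$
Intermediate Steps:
$T = -182$ ($T = \left(-7\right) 26 = -182$)
$m{\left(I,U \right)} = 3 + \frac{U}{3} - \frac{I U}{3}$ ($m{\left(I,U \right)} = \frac{- I U + \left(U + 9\right)}{3} = \frac{- I U + \left(9 + U\right)}{3} = \frac{9 + U - I U}{3} = 3 + \frac{U}{3} - \frac{I U}{3}$)
$\left(\frac{1}{m{\left(13,-15 \right)} + T}\right)^{2} = \left(\frac{1}{\left(3 + \frac{1}{3} \left(-15\right) - \frac{13}{3} \left(-15\right)\right) - 182}\right)^{2} = \left(\frac{1}{\left(3 - 5 + 65\right) - 182}\right)^{2} = \left(\frac{1}{63 - 182}\right)^{2} = \left(\frac{1}{-119}\right)^{2} = \left(- \frac{1}{119}\right)^{2} = \frac{1}{14161}$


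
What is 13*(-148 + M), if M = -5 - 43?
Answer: -2548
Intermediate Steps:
M = -48
13*(-148 + M) = 13*(-148 - 48) = 13*(-196) = -2548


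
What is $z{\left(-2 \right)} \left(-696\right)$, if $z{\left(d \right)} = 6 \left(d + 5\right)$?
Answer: $-12528$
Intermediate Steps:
$z{\left(d \right)} = 30 + 6 d$ ($z{\left(d \right)} = 6 \left(5 + d\right) = 30 + 6 d$)
$z{\left(-2 \right)} \left(-696\right) = \left(30 + 6 \left(-2\right)\right) \left(-696\right) = \left(30 - 12\right) \left(-696\right) = 18 \left(-696\right) = -12528$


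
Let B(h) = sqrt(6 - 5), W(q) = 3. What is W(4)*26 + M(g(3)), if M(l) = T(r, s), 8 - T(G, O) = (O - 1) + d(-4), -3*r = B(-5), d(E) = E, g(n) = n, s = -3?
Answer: 94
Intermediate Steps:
B(h) = 1 (B(h) = sqrt(1) = 1)
r = -1/3 (r = -1/3*1 = -1/3 ≈ -0.33333)
T(G, O) = 13 - O (T(G, O) = 8 - ((O - 1) - 4) = 8 - ((-1 + O) - 4) = 8 - (-5 + O) = 8 + (5 - O) = 13 - O)
M(l) = 16 (M(l) = 13 - 1*(-3) = 13 + 3 = 16)
W(4)*26 + M(g(3)) = 3*26 + 16 = 78 + 16 = 94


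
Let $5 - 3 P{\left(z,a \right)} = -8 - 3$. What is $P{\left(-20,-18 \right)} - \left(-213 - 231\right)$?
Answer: $\frac{1348}{3} \approx 449.33$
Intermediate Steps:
$P{\left(z,a \right)} = \frac{16}{3}$ ($P{\left(z,a \right)} = \frac{5}{3} - \frac{-8 - 3}{3} = \frac{5}{3} - - \frac{11}{3} = \frac{5}{3} + \frac{11}{3} = \frac{16}{3}$)
$P{\left(-20,-18 \right)} - \left(-213 - 231\right) = \frac{16}{3} - \left(-213 - 231\right) = \frac{16}{3} - -444 = \frac{16}{3} + 444 = \frac{1348}{3}$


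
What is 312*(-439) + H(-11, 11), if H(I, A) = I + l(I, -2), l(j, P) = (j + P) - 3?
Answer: -136995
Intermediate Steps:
l(j, P) = -3 + P + j (l(j, P) = (P + j) - 3 = -3 + P + j)
H(I, A) = -5 + 2*I (H(I, A) = I + (-3 - 2 + I) = I + (-5 + I) = -5 + 2*I)
312*(-439) + H(-11, 11) = 312*(-439) + (-5 + 2*(-11)) = -136968 + (-5 - 22) = -136968 - 27 = -136995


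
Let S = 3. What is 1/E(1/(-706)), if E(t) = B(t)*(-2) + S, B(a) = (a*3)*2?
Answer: 353/1065 ≈ 0.33146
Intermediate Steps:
B(a) = 6*a (B(a) = (3*a)*2 = 6*a)
E(t) = 3 - 12*t (E(t) = (6*t)*(-2) + 3 = -12*t + 3 = 3 - 12*t)
1/E(1/(-706)) = 1/(3 - 12/(-706)) = 1/(3 - 12*(-1/706)) = 1/(3 + 6/353) = 1/(1065/353) = 353/1065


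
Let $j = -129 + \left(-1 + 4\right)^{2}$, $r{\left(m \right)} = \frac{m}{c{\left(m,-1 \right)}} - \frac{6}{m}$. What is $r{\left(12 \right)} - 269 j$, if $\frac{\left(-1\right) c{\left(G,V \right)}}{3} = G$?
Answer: $\frac{193675}{6} \approx 32279.0$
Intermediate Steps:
$c{\left(G,V \right)} = - 3 G$
$r{\left(m \right)} = - \frac{1}{3} - \frac{6}{m}$ ($r{\left(m \right)} = \frac{m}{\left(-3\right) m} - \frac{6}{m} = m \left(- \frac{1}{3 m}\right) - \frac{6}{m} = - \frac{1}{3} - \frac{6}{m}$)
$j = -120$ ($j = -129 + 3^{2} = -129 + 9 = -120$)
$r{\left(12 \right)} - 269 j = \frac{-18 - 12}{3 \cdot 12} - -32280 = \frac{1}{3} \cdot \frac{1}{12} \left(-18 - 12\right) + 32280 = \frac{1}{3} \cdot \frac{1}{12} \left(-30\right) + 32280 = - \frac{5}{6} + 32280 = \frac{193675}{6}$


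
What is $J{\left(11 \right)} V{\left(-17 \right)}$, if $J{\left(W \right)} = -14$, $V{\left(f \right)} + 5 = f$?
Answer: $308$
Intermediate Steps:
$V{\left(f \right)} = -5 + f$
$J{\left(11 \right)} V{\left(-17 \right)} = - 14 \left(-5 - 17\right) = \left(-14\right) \left(-22\right) = 308$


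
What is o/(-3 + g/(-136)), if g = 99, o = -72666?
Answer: 3294192/169 ≈ 19492.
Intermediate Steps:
o/(-3 + g/(-136)) = -72666/(-3 + 99/(-136)) = -72666/(-3 - 1/136*99) = -72666/(-3 - 99/136) = -72666/(-507/136) = -72666*(-136/507) = 3294192/169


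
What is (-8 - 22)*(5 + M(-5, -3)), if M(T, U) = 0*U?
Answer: -150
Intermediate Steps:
M(T, U) = 0
(-8 - 22)*(5 + M(-5, -3)) = (-8 - 22)*(5 + 0) = -30*5 = -150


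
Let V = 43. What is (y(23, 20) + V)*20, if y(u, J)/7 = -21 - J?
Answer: -4880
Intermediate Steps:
y(u, J) = -147 - 7*J (y(u, J) = 7*(-21 - J) = -147 - 7*J)
(y(23, 20) + V)*20 = ((-147 - 7*20) + 43)*20 = ((-147 - 140) + 43)*20 = (-287 + 43)*20 = -244*20 = -4880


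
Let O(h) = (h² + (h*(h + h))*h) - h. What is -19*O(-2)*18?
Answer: 3420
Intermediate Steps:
O(h) = h² - h + 2*h³ (O(h) = (h² + (h*(2*h))*h) - h = (h² + (2*h²)*h) - h = (h² + 2*h³) - h = h² - h + 2*h³)
-19*O(-2)*18 = -(-38)*(-1 - 2 + 2*(-2)²)*18 = -(-38)*(-1 - 2 + 2*4)*18 = -(-38)*(-1 - 2 + 8)*18 = -(-38)*5*18 = -19*(-10)*18 = 190*18 = 3420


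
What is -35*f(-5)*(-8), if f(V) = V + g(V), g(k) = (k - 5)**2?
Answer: 26600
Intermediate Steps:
g(k) = (-5 + k)**2
f(V) = V + (-5 + V)**2
-35*f(-5)*(-8) = -35*(-5 + (-5 - 5)**2)*(-8) = -35*(-5 + (-10)**2)*(-8) = -35*(-5 + 100)*(-8) = -35*95*(-8) = -3325*(-8) = 26600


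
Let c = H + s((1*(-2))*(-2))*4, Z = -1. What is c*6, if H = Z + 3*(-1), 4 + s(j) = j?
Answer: -24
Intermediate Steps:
s(j) = -4 + j
H = -4 (H = -1 + 3*(-1) = -1 - 3 = -4)
c = -4 (c = -4 + (-4 + (1*(-2))*(-2))*4 = -4 + (-4 - 2*(-2))*4 = -4 + (-4 + 4)*4 = -4 + 0*4 = -4 + 0 = -4)
c*6 = -4*6 = -24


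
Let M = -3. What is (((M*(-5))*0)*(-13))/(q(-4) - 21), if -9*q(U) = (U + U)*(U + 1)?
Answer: 0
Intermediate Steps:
q(U) = -2*U*(1 + U)/9 (q(U) = -(U + U)*(U + 1)/9 = -2*U*(1 + U)/9)
(((M*(-5))*0)*(-13))/(q(-4) - 21) = ((-3*(-5)*0)*(-13))/(-2/9*(-4)*(1 - 4) - 21) = ((15*0)*(-13))/(-2/9*(-4)*(-3) - 21) = (0*(-13))/(-8/3 - 21) = 0/(-71/3) = 0*(-3/71) = 0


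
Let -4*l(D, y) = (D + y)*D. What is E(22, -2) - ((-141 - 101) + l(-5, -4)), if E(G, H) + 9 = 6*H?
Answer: 929/4 ≈ 232.25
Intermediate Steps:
l(D, y) = -D*(D + y)/4 (l(D, y) = -(D + y)*D/4 = -D*(D + y)/4)
E(G, H) = -9 + 6*H
E(22, -2) - ((-141 - 101) + l(-5, -4)) = (-9 + 6*(-2)) - ((-141 - 101) - ¼*(-5)*(-5 - 4)) = (-9 - 12) - (-242 - ¼*(-5)*(-9)) = -21 - (-242 - 45/4) = -21 - 1*(-1013/4) = -21 + 1013/4 = 929/4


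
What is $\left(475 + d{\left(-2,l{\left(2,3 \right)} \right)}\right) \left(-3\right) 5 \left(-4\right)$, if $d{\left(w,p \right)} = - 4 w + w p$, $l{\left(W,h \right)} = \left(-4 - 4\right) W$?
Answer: $30900$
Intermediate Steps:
$l{\left(W,h \right)} = - 8 W$
$d{\left(w,p \right)} = - 4 w + p w$
$\left(475 + d{\left(-2,l{\left(2,3 \right)} \right)}\right) \left(-3\right) 5 \left(-4\right) = \left(475 - 2 \left(-4 - 16\right)\right) \left(-3\right) 5 \left(-4\right) = \left(475 - 2 \left(-4 - 16\right)\right) \left(\left(-15\right) \left(-4\right)\right) = \left(475 - -40\right) 60 = \left(475 + 40\right) 60 = 515 \cdot 60 = 30900$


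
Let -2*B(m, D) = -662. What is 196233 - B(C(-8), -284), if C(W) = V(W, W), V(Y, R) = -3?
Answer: 195902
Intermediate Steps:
C(W) = -3
B(m, D) = 331 (B(m, D) = -1/2*(-662) = 331)
196233 - B(C(-8), -284) = 196233 - 1*331 = 196233 - 331 = 195902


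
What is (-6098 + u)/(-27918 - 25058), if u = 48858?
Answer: -5345/6622 ≈ -0.80716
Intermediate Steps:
(-6098 + u)/(-27918 - 25058) = (-6098 + 48858)/(-27918 - 25058) = 42760/(-52976) = 42760*(-1/52976) = -5345/6622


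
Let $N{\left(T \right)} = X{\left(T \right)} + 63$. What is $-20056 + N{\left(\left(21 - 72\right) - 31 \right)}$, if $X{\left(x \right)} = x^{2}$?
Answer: $-13269$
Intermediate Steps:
$N{\left(T \right)} = 63 + T^{2}$ ($N{\left(T \right)} = T^{2} + 63 = 63 + T^{2}$)
$-20056 + N{\left(\left(21 - 72\right) - 31 \right)} = -20056 + \left(63 + \left(\left(21 - 72\right) - 31\right)^{2}\right) = -20056 + \left(63 + \left(-51 - 31\right)^{2}\right) = -20056 + \left(63 + \left(-82\right)^{2}\right) = -20056 + \left(63 + 6724\right) = -20056 + 6787 = -13269$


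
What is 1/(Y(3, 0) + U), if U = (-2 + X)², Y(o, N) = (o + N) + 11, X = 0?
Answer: 1/18 ≈ 0.055556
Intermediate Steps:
Y(o, N) = 11 + N + o (Y(o, N) = (N + o) + 11 = 11 + N + o)
U = 4 (U = (-2 + 0)² = (-2)² = 4)
1/(Y(3, 0) + U) = 1/((11 + 0 + 3) + 4) = 1/(14 + 4) = 1/18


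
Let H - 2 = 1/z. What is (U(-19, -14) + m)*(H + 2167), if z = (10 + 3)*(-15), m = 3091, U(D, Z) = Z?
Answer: 1301429458/195 ≈ 6.6740e+6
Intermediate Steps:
z = -195 (z = 13*(-15) = -195)
H = 389/195 (H = 2 + 1/(-195) = 2 - 1/195 = 389/195 ≈ 1.9949)
(U(-19, -14) + m)*(H + 2167) = (-14 + 3091)*(389/195 + 2167) = 3077*(422954/195) = 1301429458/195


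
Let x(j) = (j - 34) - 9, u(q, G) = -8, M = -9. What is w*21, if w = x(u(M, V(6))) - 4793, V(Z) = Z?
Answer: -101724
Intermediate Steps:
x(j) = -43 + j (x(j) = (-34 + j) - 9 = -43 + j)
w = -4844 (w = (-43 - 8) - 4793 = -51 - 4793 = -4844)
w*21 = -4844*21 = -101724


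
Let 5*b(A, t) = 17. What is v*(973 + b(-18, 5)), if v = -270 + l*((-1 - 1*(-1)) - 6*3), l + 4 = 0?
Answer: -966636/5 ≈ -1.9333e+5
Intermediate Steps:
l = -4 (l = -4 + 0 = -4)
b(A, t) = 17/5 (b(A, t) = (⅕)*17 = 17/5)
v = -198 (v = -270 - 4*((-1 - 1*(-1)) - 6*3) = -270 - 4*((-1 + 1) - 18) = -270 - 4*(0 - 18) = -270 - 4*(-18) = -270 + 72 = -198)
v*(973 + b(-18, 5)) = -198*(973 + 17/5) = -198*4882/5 = -966636/5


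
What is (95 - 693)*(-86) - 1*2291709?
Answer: -2240281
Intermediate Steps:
(95 - 693)*(-86) - 1*2291709 = -598*(-86) - 2291709 = 51428 - 2291709 = -2240281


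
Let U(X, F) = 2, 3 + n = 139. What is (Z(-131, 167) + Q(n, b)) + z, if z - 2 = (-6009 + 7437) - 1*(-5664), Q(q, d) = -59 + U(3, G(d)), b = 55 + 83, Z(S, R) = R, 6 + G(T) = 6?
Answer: 7204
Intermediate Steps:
n = 136 (n = -3 + 139 = 136)
G(T) = 0 (G(T) = -6 + 6 = 0)
b = 138
Q(q, d) = -57 (Q(q, d) = -59 + 2 = -57)
z = 7094 (z = 2 + ((-6009 + 7437) - 1*(-5664)) = 2 + (1428 + 5664) = 2 + 7092 = 7094)
(Z(-131, 167) + Q(n, b)) + z = (167 - 57) + 7094 = 110 + 7094 = 7204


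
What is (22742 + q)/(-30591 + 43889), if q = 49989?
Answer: 72731/13298 ≈ 5.4693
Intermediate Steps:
(22742 + q)/(-30591 + 43889) = (22742 + 49989)/(-30591 + 43889) = 72731/13298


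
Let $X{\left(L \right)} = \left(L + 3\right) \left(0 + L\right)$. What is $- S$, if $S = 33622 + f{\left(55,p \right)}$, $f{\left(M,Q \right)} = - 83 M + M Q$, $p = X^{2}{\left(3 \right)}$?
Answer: $-46877$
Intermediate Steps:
$X{\left(L \right)} = L \left(3 + L\right)$ ($X{\left(L \right)} = \left(3 + L\right) L = L \left(3 + L\right)$)
$p = 324$ ($p = \left(3 \left(3 + 3\right)\right)^{2} = \left(3 \cdot 6\right)^{2} = 18^{2} = 324$)
$S = 46877$ ($S = 33622 + 55 \left(-83 + 324\right) = 33622 + 55 \cdot 241 = 33622 + 13255 = 46877$)
$- S = \left(-1\right) 46877 = -46877$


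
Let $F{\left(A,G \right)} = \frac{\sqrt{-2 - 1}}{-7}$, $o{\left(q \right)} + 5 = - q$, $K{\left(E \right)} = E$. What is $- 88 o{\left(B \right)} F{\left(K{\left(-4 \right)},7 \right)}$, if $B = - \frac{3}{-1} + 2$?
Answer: $- \frac{880 i \sqrt{3}}{7} \approx - 217.74 i$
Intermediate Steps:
$B = 5$ ($B = \left(-3\right) \left(-1\right) + 2 = 3 + 2 = 5$)
$o{\left(q \right)} = -5 - q$
$F{\left(A,G \right)} = - \frac{i \sqrt{3}}{7}$ ($F{\left(A,G \right)} = \sqrt{-3} \left(- \frac{1}{7}\right) = i \sqrt{3} \left(- \frac{1}{7}\right) = - \frac{i \sqrt{3}}{7}$)
$- 88 o{\left(B \right)} F{\left(K{\left(-4 \right)},7 \right)} = - 88 \left(-5 - 5\right) \left(- \frac{i \sqrt{3}}{7}\right) = \left(-88\right) \left(-10\right) \left(- \frac{i \sqrt{3}}{7}\right) = 880 \left(- \frac{i \sqrt{3}}{7}\right) = - \frac{880 i \sqrt{3}}{7}$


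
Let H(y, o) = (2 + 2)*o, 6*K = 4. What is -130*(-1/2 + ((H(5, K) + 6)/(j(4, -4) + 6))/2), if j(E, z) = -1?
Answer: -143/3 ≈ -47.667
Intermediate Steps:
K = ⅔ (K = (⅙)*4 = ⅔ ≈ 0.66667)
H(y, o) = 4*o
-130*(-1/2 + ((H(5, K) + 6)/(j(4, -4) + 6))/2) = -130*(-1/2 + ((4*(⅔) + 6)/(-1 + 6))/2) = -130*(-1*½ + ((8/3 + 6)/5)*(½)) = -130*(-½ + ((26/3)*(⅕))*(½)) = -130*(-½ + (26/15)*(½)) = -130*(-½ + 13/15) = -130*11/30 = -143/3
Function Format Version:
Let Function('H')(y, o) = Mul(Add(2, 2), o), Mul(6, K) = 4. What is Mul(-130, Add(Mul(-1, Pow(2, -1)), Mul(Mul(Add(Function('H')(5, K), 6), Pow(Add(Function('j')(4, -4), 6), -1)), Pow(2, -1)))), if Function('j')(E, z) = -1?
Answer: Rational(-143, 3) ≈ -47.667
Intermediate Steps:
K = Rational(2, 3) (K = Mul(Rational(1, 6), 4) = Rational(2, 3) ≈ 0.66667)
Function('H')(y, o) = Mul(4, o)
Mul(-130, Add(Mul(-1, Pow(2, -1)), Mul(Mul(Add(Function('H')(5, K), 6), Pow(Add(Function('j')(4, -4), 6), -1)), Pow(2, -1)))) = Mul(-130, Add(Mul(-1, Pow(2, -1)), Mul(Mul(Add(Mul(4, Rational(2, 3)), 6), Pow(Add(-1, 6), -1)), Pow(2, -1)))) = Mul(-130, Add(Mul(-1, Rational(1, 2)), Mul(Mul(Add(Rational(8, 3), 6), Pow(5, -1)), Rational(1, 2)))) = Mul(-130, Add(Rational(-1, 2), Mul(Mul(Rational(26, 3), Rational(1, 5)), Rational(1, 2)))) = Mul(-130, Add(Rational(-1, 2), Mul(Rational(26, 15), Rational(1, 2)))) = Mul(-130, Add(Rational(-1, 2), Rational(13, 15))) = Mul(-130, Rational(11, 30)) = Rational(-143, 3)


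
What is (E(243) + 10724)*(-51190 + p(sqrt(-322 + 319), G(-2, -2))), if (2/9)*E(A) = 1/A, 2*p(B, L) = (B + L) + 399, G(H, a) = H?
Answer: -59058049351/108 + 579097*I*sqrt(3)/108 ≈ -5.4683e+8 + 9287.3*I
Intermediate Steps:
p(B, L) = 399/2 + B/2 + L/2 (p(B, L) = ((B + L) + 399)/2 = (399 + B + L)/2 = 399/2 + B/2 + L/2)
E(A) = 9/(2*A)
(E(243) + 10724)*(-51190 + p(sqrt(-322 + 319), G(-2, -2))) = ((9/2)/243 + 10724)*(-51190 + (399/2 + sqrt(-322 + 319)/2 + (1/2)*(-2))) = ((9/2)*(1/243) + 10724)*(-51190 + (399/2 + sqrt(-3)/2 - 1)) = (1/54 + 10724)*(-51190 + (399/2 + (I*sqrt(3))/2 - 1)) = 579097*(-51190 + (399/2 + I*sqrt(3)/2 - 1))/54 = 579097*(-51190 + (397/2 + I*sqrt(3)/2))/54 = 579097*(-101983/2 + I*sqrt(3)/2)/54 = -59058049351/108 + 579097*I*sqrt(3)/108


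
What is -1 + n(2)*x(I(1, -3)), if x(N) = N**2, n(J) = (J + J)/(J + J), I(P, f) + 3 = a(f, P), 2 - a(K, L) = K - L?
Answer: 8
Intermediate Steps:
a(K, L) = 2 + L - K (a(K, L) = 2 - (K - L) = 2 + (L - K) = 2 + L - K)
I(P, f) = -1 + P - f (I(P, f) = -3 + (2 + P - f) = -1 + P - f)
n(J) = 1 (n(J) = (2*J)/((2*J)) = (2*J)*(1/(2*J)) = 1)
-1 + n(2)*x(I(1, -3)) = -1 + 1*(-1 + 1 - 1*(-3))**2 = -1 + 1*(-1 + 1 + 3)**2 = -1 + 1*3**2 = -1 + 1*9 = -1 + 9 = 8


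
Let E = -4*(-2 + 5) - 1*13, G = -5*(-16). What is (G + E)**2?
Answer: 3025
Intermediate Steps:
G = 80
E = -25 (E = -4*3 - 13 = -12 - 13 = -25)
(G + E)**2 = (80 - 25)**2 = 55**2 = 3025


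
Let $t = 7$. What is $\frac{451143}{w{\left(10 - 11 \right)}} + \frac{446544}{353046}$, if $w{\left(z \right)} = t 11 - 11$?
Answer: $\frac{804564159}{117682} \approx 6836.8$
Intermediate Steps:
$w{\left(z \right)} = 66$ ($w{\left(z \right)} = 7 \cdot 11 - 11 = 77 - 11 = 66$)
$\frac{451143}{w{\left(10 - 11 \right)}} + \frac{446544}{353046} = \frac{451143}{66} + \frac{446544}{353046} = 451143 \cdot \frac{1}{66} + 446544 \cdot \frac{1}{353046} = \frac{13671}{2} + \frac{74424}{58841} = \frac{804564159}{117682}$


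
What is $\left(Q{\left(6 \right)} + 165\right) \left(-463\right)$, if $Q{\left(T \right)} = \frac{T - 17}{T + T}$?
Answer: $- \frac{911647}{12} \approx -75971.0$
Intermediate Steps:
$Q{\left(T \right)} = \frac{-17 + T}{2 T}$
$\left(Q{\left(6 \right)} + 165\right) \left(-463\right) = \left(\frac{-17 + 6}{2 \cdot 6} + 165\right) \left(-463\right) = \left(\frac{1}{2} \cdot \frac{1}{6} \left(-11\right) + 165\right) \left(-463\right) = \left(- \frac{11}{12} + 165\right) \left(-463\right) = \frac{1969}{12} \left(-463\right) = - \frac{911647}{12}$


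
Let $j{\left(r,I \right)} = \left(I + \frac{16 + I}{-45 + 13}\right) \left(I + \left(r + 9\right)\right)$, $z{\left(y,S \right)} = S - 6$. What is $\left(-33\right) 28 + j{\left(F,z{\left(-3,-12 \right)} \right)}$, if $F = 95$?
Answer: $- \frac{19733}{8} \approx -2466.6$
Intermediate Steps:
$z{\left(y,S \right)} = -6 + S$
$j{\left(r,I \right)} = \left(- \frac{1}{2} + \frac{31 I}{32}\right) \left(9 + I + r\right)$ ($j{\left(r,I \right)} = \left(I + \frac{16 + I}{-32}\right) \left(I + \left(9 + r\right)\right) = \left(I + \left(16 + I\right) \left(- \frac{1}{32}\right)\right) \left(9 + I + r\right) = \left(I - \left(\frac{1}{2} + \frac{I}{32}\right)\right) \left(9 + I + r\right) = \left(- \frac{1}{2} + \frac{31 I}{32}\right) \left(9 + I + r\right)$)
$\left(-33\right) 28 + j{\left(F,z{\left(-3,-12 \right)} \right)} = \left(-33\right) 28 + \left(- \frac{9}{2} - \frac{95}{2} + \frac{31 \left(-6 - 12\right)^{2}}{32} + \frac{263 \left(-6 - 12\right)}{32} + \frac{31}{32} \left(-6 - 12\right) 95\right) = -924 + \left(- \frac{9}{2} - \frac{95}{2} + \frac{31 \left(-18\right)^{2}}{32} + \frac{263}{32} \left(-18\right) + \frac{31}{32} \left(-18\right) 95\right) = -924 - \frac{12341}{8} = - \frac{19733}{8}$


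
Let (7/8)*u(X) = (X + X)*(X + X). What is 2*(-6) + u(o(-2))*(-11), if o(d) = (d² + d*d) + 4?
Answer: -50772/7 ≈ -7253.1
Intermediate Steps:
o(d) = 4 + 2*d² (o(d) = (d² + d²) + 4 = 2*d² + 4 = 4 + 2*d²)
u(X) = 32*X²/7 (u(X) = 8*((X + X)*(X + X))/7 = 8*((2*X)*(2*X))/7 = 8*(4*X²)/7 = 32*X²/7)
2*(-6) + u(o(-2))*(-11) = 2*(-6) + (32*(4 + 2*(-2)²)²/7)*(-11) = -12 + (32*(4 + 2*4)²/7)*(-11) = -12 + (32*(4 + 8)²/7)*(-11) = -12 + ((32/7)*12²)*(-11) = -12 + ((32/7)*144)*(-11) = -12 + (4608/7)*(-11) = -12 - 50688/7 = -50772/7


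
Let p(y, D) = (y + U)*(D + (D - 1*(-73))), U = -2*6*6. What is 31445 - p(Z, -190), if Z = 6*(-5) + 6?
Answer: 1973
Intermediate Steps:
U = -72 (U = -12*6 = -72)
Z = -24 (Z = -30 + 6 = -24)
p(y, D) = (-72 + y)*(73 + 2*D) (p(y, D) = (y - 72)*(D + (D - 1*(-73))) = (-72 + y)*(D + (D + 73)) = (-72 + y)*(D + (73 + D)) = (-72 + y)*(73 + 2*D))
31445 - p(Z, -190) = 31445 - (-5256 - 144*(-190) + 73*(-24) + 2*(-190)*(-24)) = 31445 - (-5256 + 27360 - 1752 + 9120) = 31445 - 1*29472 = 31445 - 29472 = 1973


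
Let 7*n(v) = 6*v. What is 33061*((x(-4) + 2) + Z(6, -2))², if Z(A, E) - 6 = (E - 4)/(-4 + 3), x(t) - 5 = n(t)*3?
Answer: 17574283/7 ≈ 2.5106e+6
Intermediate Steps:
n(v) = 6*v/7 (n(v) = (6*v)/7 = 6*v/7)
x(t) = 5 + 18*t/7 (x(t) = 5 + (6*t/7)*3 = 5 + 18*t/7)
Z(A, E) = 10 - E (Z(A, E) = 6 + (E - 4)/(-4 + 3) = 6 + (-4 + E)/(-1) = 6 + (-4 + E)*(-1) = 6 + (4 - E) = 10 - E)
33061*((x(-4) + 2) + Z(6, -2))² = 33061*(((5 + (18/7)*(-4)) + 2) + (10 - 1*(-2)))² = 33061*(((5 - 72/7) + 2) + (10 + 2))² = 33061*((-37/7 + 2) + 12)² = 33061*(-23/7 + 12)² = 33061*(61/7)² = 33061*(3721/49) = 17574283/7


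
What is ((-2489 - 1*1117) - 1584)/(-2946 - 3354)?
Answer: 173/210 ≈ 0.82381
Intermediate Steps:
((-2489 - 1*1117) - 1584)/(-2946 - 3354) = ((-2489 - 1117) - 1584)/(-6300) = (-3606 - 1584)*(-1/6300) = -5190*(-1/6300) = 173/210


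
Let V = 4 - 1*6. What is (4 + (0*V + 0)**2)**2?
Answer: 16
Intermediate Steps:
V = -2 (V = 4 - 6 = -2)
(4 + (0*V + 0)**2)**2 = (4 + (0*(-2) + 0)**2)**2 = (4 + (0 + 0)**2)**2 = (4 + 0**2)**2 = (4 + 0)**2 = 4**2 = 16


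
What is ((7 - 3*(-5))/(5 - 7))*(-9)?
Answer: 99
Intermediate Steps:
((7 - 3*(-5))/(5 - 7))*(-9) = ((7 + 15)/(-2))*(-9) = (22*(-½))*(-9) = -11*(-9) = 99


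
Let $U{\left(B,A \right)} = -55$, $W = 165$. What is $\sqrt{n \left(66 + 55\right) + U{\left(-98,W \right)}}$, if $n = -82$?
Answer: $i \sqrt{9977} \approx 99.885 i$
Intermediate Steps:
$\sqrt{n \left(66 + 55\right) + U{\left(-98,W \right)}} = \sqrt{- 82 \left(66 + 55\right) - 55} = \sqrt{\left(-82\right) 121 - 55} = \sqrt{-9922 - 55} = \sqrt{-9977} = i \sqrt{9977}$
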